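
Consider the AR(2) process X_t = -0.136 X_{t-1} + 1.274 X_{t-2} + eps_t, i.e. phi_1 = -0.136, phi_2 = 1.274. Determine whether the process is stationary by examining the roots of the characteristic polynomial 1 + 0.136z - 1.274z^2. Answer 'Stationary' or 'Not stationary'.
\text{Not stationary}

The AR(p) characteristic polynomial is P(z) = 1 + 0.136z - 1.274z^2.
Stationarity requires all roots to lie outside the unit circle, i.e. |z| > 1 for every root.
Set 1 + (0.136) z + (-1.274) z^2 = 0, i.e. a z^2 + b z + c = 0 with a = -1.274, b = 0.136, c = 1.
Discriminant D = b^2 - 4ac = (0.136)^2 - 4*(-1.274)*1 = 0.018496 - (-5.096) = 5.114496.
D >= 0, so the roots are real: z = (-b +/- sqrt(D)) / (2a) = (-0.136 +/- 2.261525) / (-2.548).
  z_1 = (-0.136 + 2.261525) / (-2.548) = -0.8342,   |z_1| = 0.8342.
  z_2 = (-0.136 - 2.261525) / (-2.548) = 0.9409,   |z_2| = 0.9409.
Moduli of all roots: 0.8342, 0.9409.
All moduli strictly greater than 1? No.
Verdict: Not stationary.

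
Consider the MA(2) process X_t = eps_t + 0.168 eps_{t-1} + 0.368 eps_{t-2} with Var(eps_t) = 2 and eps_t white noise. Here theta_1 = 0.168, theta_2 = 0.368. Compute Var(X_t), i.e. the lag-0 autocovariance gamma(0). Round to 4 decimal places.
\gamma(0) = 2.3273

For an MA(q) process X_t = eps_t + sum_i theta_i eps_{t-i} with
Var(eps_t) = sigma^2, the variance is
  gamma(0) = sigma^2 * (1 + sum_i theta_i^2).
  sum_i theta_i^2 = (0.168)^2 + (0.368)^2 = 0.028224 + 0.135424 = 0.163648.
  gamma(0) = 2 * (1 + 0.163648) = 2 * 1.163648 = 2.327296, which rounds to 2.3273.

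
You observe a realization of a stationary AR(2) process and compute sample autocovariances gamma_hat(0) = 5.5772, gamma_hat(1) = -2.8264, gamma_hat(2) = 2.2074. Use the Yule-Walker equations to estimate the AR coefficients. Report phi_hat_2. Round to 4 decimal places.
\hat\phi_{2} = 0.1870

The Yule-Walker equations for an AR(p) process read, in matrix form,
  Gamma_p phi = r_p,   with   (Gamma_p)_{ij} = gamma(|i - j|),
                       (r_p)_i = gamma(i),   i,j = 1..p.
Substitute the sample gammas (Toeplitz matrix and right-hand side of size 2):
  Gamma_p = [[5.5772, -2.8264], [-2.8264, 5.5772]]
  r_p     = [-2.8264, 2.2074]
Written out:
  5.5772 phi_1 - 2.8264 phi_2 = -2.8264
  -2.8264 phi_1 + 5.5772 phi_2 = 2.2074
Solve by Cramer's rule:
  det = gamma(0)^2 - gamma(1)^2 = (5.5772)^2 - (-2.8264)^2 = 31.10515984 - 7.98853696 = 23.11662288
  phi_hat_1 = [gamma(1) gamma(0) - gamma(1) gamma(2)] / det = [(-2.8264)(5.5772) - (-2.8264)(2.2074)] / 23.11662288 = -9.52440272 / 23.11662288 = -0.412
  phi_hat_2 = [gamma(0) gamma(2) - gamma(1)^2] / det = [(5.5772)(2.2074) - (-2.8264)^2] / 23.11662288 = 4.32257432 / 23.11662288 = 0.187
So phi_hat = [-0.4120, 0.1870].
Therefore phi_hat_2 = 0.1870.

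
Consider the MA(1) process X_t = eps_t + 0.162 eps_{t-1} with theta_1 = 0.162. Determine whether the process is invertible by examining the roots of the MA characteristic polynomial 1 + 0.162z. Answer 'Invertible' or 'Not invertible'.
\text{Invertible}

The MA(q) characteristic polynomial is P(z) = 1 + 0.162z.
Invertibility requires all roots to lie outside the unit circle, i.e. |z| > 1 for every root.
This is linear in z: 1 + (0.162) z = 0  =>  z = -1/(0.162) = -6.17284,  |z| = 6.17284.
Moduli of all roots: 6.1728.
All moduli strictly greater than 1? Yes.
Verdict: Invertible.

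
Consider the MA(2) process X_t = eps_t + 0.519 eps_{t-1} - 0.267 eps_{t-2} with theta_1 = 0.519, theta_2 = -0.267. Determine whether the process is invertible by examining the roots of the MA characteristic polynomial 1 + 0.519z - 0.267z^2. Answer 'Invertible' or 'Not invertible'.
\text{Invertible}

The MA(q) characteristic polynomial is P(z) = 1 + 0.519z - 0.267z^2.
Invertibility requires all roots to lie outside the unit circle, i.e. |z| > 1 for every root.
Set 1 + (0.519) z + (-0.267) z^2 = 0, i.e. a z^2 + b z + c = 0 with a = -0.267, b = 0.519, c = 1.
Discriminant D = b^2 - 4ac = (0.519)^2 - 4*(-0.267)*1 = 0.269361 - (-1.068) = 1.337361.
D >= 0, so the roots are real: z = (-b +/- sqrt(D)) / (2a) = (-0.519 +/- 1.156443) / (-0.534).
  z_1 = (-0.519 + 1.156443) / (-0.534) = -1.1937,   |z_1| = 1.1937.
  z_2 = (-0.519 - 1.156443) / (-0.534) = 3.1375,   |z_2| = 3.1375.
Moduli of all roots: 1.1937, 3.1375.
All moduli strictly greater than 1? Yes.
Verdict: Invertible.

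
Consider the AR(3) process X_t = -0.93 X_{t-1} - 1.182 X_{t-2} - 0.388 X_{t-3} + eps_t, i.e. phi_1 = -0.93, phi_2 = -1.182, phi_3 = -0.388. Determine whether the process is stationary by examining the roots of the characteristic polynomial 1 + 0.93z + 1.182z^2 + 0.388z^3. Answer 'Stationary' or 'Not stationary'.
\text{Stationary}

The AR(p) characteristic polynomial is P(z) = 1 + 0.93z + 1.182z^2 + 0.388z^3.
Stationarity requires all roots to lie outside the unit circle, i.e. |z| > 1 for every root.
Degree 3: look for a simple real root z0 first, then factor out (1 - z/z0) and solve the remaining quadratic.
Testing z0 = -2.5: P(-2.5) = 1 + (0.93)(-2.5) + (1.182)(-2.5)^2 + (0.388)(-2.5)^3
  = 1 + (-2.325) + (7.3875) + (-6.0625) = 0.  So z_0 = -2.5 is a root, |z_0| = 2.5.
Divide out the factor (1 + 0.4 z) = (1 - z/z0) (since 1/z0 = -0.4):
  P(z) = (1 + 0.4 z)(1 + (0.53) z + (0.97) z^2)
  [check: z-coef 0.53 - (-0.4) = 0.93; z^2-coef 0.97 - (-0.4)(0.53) = 1.182; z^3-coef -(-0.4)(0.97) = 0.388.]
Remaining roots from the quadratic factor 1 + (0.53) z + (0.97) z^2:
  Set 1 + (0.53) z + (0.97) z^2 = 0, i.e. a z^2 + b z + c = 0 with a = 0.97, b = 0.53, c = 1.
  Discriminant D = b^2 - 4ac = (0.53)^2 - 4*(0.97)*1 = 0.2809 - (3.88) = -3.5991.
  D < 0, so the roots are the complex-conjugate pair z = (-b +/- i sqrt(-D)) / (2a) = -0.2732 +/- 0.9779i.
  For a conjugate pair |z|^2 = z * conj(z) = (product of roots) = c/a = 1/(0.97) = 1.030928, so |z| = sqrt(1.030928) = 1.0153 for both roots.
Moduli of all roots: 2.5000, 1.0153, 1.0153.
All moduli strictly greater than 1? Yes.
Verdict: Stationary.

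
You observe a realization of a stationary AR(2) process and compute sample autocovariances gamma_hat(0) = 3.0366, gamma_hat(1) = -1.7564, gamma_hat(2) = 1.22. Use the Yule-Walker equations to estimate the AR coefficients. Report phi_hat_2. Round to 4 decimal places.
\hat\phi_{2} = 0.1010

The Yule-Walker equations for an AR(p) process read, in matrix form,
  Gamma_p phi = r_p,   with   (Gamma_p)_{ij} = gamma(|i - j|),
                       (r_p)_i = gamma(i),   i,j = 1..p.
Substitute the sample gammas (Toeplitz matrix and right-hand side of size 2):
  Gamma_p = [[3.0366, -1.7564], [-1.7564, 3.0366]]
  r_p     = [-1.7564, 1.22]
Written out:
  3.0366 phi_1 - 1.7564 phi_2 = -1.7564
  -1.7564 phi_1 + 3.0366 phi_2 = 1.22
Solve by Cramer's rule:
  det = gamma(0)^2 - gamma(1)^2 = (3.0366)^2 - (-1.7564)^2 = 9.22093956 - 3.08494096 = 6.1359986
  phi_hat_1 = [gamma(1) gamma(0) - gamma(1) gamma(2)] / det = [(-1.7564)(3.0366) - (-1.7564)(1.22)] / 6.1359986 = -3.19067624 / 6.1359986 = -0.52
  phi_hat_2 = [gamma(0) gamma(2) - gamma(1)^2] / det = [(3.0366)(1.22) - (-1.7564)^2] / 6.1359986 = 0.61971104 / 6.1359986 = 0.101
So phi_hat = [-0.5200, 0.1010].
Therefore phi_hat_2 = 0.1010.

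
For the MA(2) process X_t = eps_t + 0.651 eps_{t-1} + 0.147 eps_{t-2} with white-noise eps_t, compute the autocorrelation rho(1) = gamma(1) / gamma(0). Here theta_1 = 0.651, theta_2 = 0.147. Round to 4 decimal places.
\rho(1) = 0.5166

For an MA(q) process with theta_0 = 1, the autocovariance is
  gamma(k) = sigma^2 * sum_{i=0..q-k} theta_i * theta_{i+k},
and rho(k) = gamma(k) / gamma(0). Sigma^2 cancels.
  numerator   = (1)*(0.651) + (0.651)*(0.147) = 0.746697.
  denominator = (1)^2 + (0.651)^2 + (0.147)^2 = 1.44541.
  rho(1) = 0.746697 / 1.44541 = 0.5166.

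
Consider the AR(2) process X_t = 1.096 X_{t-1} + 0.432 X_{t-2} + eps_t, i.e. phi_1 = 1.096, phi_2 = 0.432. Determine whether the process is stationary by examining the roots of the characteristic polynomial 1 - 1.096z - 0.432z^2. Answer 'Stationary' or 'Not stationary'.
\text{Not stationary}

The AR(p) characteristic polynomial is P(z) = 1 - 1.096z - 0.432z^2.
Stationarity requires all roots to lie outside the unit circle, i.e. |z| > 1 for every root.
Set 1 + (-1.096) z + (-0.432) z^2 = 0, i.e. a z^2 + b z + c = 0 with a = -0.432, b = -1.096, c = 1.
Discriminant D = b^2 - 4ac = (-1.096)^2 - 4*(-0.432)*1 = 1.201216 - (-1.728) = 2.929216.
D >= 0, so the roots are real: z = (-b +/- sqrt(D)) / (2a) = (1.096 +/- 1.711495) / (-0.864).
  z_1 = (1.096 + 1.711495) / (-0.864) = -3.2494,   |z_1| = 3.2494.
  z_2 = (1.096 - 1.711495) / (-0.864) = 0.7124,   |z_2| = 0.7124.
Moduli of all roots: 3.2494, 0.7124.
All moduli strictly greater than 1? No.
Verdict: Not stationary.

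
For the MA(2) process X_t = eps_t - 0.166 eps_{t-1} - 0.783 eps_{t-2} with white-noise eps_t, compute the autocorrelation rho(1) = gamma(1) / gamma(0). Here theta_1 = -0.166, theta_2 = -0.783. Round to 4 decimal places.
\rho(1) = -0.0220

For an MA(q) process with theta_0 = 1, the autocovariance is
  gamma(k) = sigma^2 * sum_{i=0..q-k} theta_i * theta_{i+k},
and rho(k) = gamma(k) / gamma(0). Sigma^2 cancels.
  numerator   = (1)*(-0.166) + (-0.166)*(-0.783) = -0.036022.
  denominator = (1)^2 + (-0.166)^2 + (-0.783)^2 = 1.640645.
  rho(1) = -0.036022 / 1.640645 = -0.0220.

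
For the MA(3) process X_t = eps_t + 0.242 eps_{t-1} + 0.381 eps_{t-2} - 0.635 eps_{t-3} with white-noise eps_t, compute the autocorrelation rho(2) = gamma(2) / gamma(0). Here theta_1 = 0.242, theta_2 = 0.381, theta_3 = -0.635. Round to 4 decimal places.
\rho(2) = 0.1415

For an MA(q) process with theta_0 = 1, the autocovariance is
  gamma(k) = sigma^2 * sum_{i=0..q-k} theta_i * theta_{i+k},
and rho(k) = gamma(k) / gamma(0). Sigma^2 cancels.
  numerator   = (1)*(0.381) + (0.242)*(-0.635) = 0.22733.
  denominator = (1)^2 + (0.242)^2 + (0.381)^2 + (-0.635)^2 = 1.60695.
  rho(2) = 0.22733 / 1.60695 = 0.1415.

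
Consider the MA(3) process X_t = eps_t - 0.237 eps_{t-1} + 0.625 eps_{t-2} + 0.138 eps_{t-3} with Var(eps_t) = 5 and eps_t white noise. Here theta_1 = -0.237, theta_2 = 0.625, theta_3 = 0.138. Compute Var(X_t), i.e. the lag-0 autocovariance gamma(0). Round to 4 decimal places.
\gamma(0) = 7.3292

For an MA(q) process X_t = eps_t + sum_i theta_i eps_{t-i} with
Var(eps_t) = sigma^2, the variance is
  gamma(0) = sigma^2 * (1 + sum_i theta_i^2).
  sum_i theta_i^2 = (-0.237)^2 + (0.625)^2 + (0.138)^2 = 0.056169 + 0.390625 + 0.019044 = 0.465838.
  gamma(0) = 5 * (1 + 0.465838) = 5 * 1.465838 = 7.32919, which rounds to 7.3292.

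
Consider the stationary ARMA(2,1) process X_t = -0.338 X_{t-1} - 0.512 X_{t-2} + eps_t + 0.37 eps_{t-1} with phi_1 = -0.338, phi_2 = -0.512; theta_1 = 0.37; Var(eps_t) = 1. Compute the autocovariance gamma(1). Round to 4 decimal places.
\gamma(1) = -0.0651

Multiply the model equation by X_{t-k} and take expectations. With theta_0 = psi_0 = 1 and psi_j the MA(infinity) weights, this gives
  gamma(k) - sum_i phi_i gamma(k-i) = c_k,
  c_k = sigma^2 * sum_{j=k..q} theta_j psi_{j-k}   (c_k = 0 for k > q),
using gamma(-m) = gamma(m).
psi-weights needed (psi_j = theta_j + sum_i phi_i psi_{j-i}):
  psi_1 = theta_1 + phi_1 = 0.37 + (-0.338) = 0.032
Right-hand sides:
  c_0 = sigma^2 (1 + theta_1 psi_1) = 1 * (1 + (0.37)(0.032)) = 1 * 1.01184 = 1.01184
  c_1 = sigma^2 theta_1 = 1 * (0.37) = 0.37
  c_2 = 0
Equations for k = 0, 1, 2 (AR order 2, c_2 = 0):
  (E0) gamma(0) = phi_1 gamma(1) + phi_2 gamma(2) + c_0
  (E1) gamma(1) = phi_1 gamma(0) + phi_2 gamma(1) + c_1
  (E2) gamma(2) = phi_1 gamma(1) + phi_2 gamma(0)
From (E1): gamma(1) = A gamma(0) + B with
  A = phi_1 / (1 - phi_2) = -0.338 / 1.512 = -0.223545,   B = c_1 / (1 - phi_2) = 0.37 / 1.512 = 0.244709.
Insert (E2) into (E0): gamma(0) (1 - phi_2^2) = phi_1 (1 + phi_2) gamma(1) + c_0.
  phi_1 (1 + phi_2) = (-0.338)(0.488) = -0.164944,   1 - phi_2^2 = 0.737856.
Replace gamma(1) by A gamma(0) + B and collect gamma(0):
  gamma(0) [0.737856 - (-0.164944)(-0.223545)] = (-0.164944)(0.244709) + 1.01184
  gamma(0) * 0.700984 = 0.971477
  gamma(0) = 0.971477 / 0.700984 = 1.385877.
  gamma(1) = A gamma(0) + B = (-0.223545)(1.385877) + (0.244709) = -0.065097.
Therefore gamma(1) = -0.0651 (to 4 decimal places).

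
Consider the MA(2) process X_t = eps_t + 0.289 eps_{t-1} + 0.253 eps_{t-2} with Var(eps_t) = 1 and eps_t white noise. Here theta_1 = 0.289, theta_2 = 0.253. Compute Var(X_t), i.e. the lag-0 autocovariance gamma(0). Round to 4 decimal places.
\gamma(0) = 1.1475

For an MA(q) process X_t = eps_t + sum_i theta_i eps_{t-i} with
Var(eps_t) = sigma^2, the variance is
  gamma(0) = sigma^2 * (1 + sum_i theta_i^2).
  sum_i theta_i^2 = (0.289)^2 + (0.253)^2 = 0.083521 + 0.064009 = 0.14753.
  gamma(0) = 1 * (1 + 0.14753) = 1 * 1.14753 = 1.14753, which rounds to 1.1475.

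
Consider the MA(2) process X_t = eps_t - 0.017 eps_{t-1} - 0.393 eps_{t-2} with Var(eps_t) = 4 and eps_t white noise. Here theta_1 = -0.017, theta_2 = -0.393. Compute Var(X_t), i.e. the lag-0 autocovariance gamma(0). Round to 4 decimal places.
\gamma(0) = 4.6190

For an MA(q) process X_t = eps_t + sum_i theta_i eps_{t-i} with
Var(eps_t) = sigma^2, the variance is
  gamma(0) = sigma^2 * (1 + sum_i theta_i^2).
  sum_i theta_i^2 = (-0.017)^2 + (-0.393)^2 = 0.000289 + 0.154449 = 0.154738.
  gamma(0) = 4 * (1 + 0.154738) = 4 * 1.154738 = 4.618952, which rounds to 4.6190.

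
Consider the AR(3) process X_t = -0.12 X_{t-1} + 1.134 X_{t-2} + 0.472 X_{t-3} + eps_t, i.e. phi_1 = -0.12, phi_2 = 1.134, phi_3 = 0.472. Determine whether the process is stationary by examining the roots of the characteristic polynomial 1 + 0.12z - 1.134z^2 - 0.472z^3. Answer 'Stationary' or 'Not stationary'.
\text{Not stationary}

The AR(p) characteristic polynomial is P(z) = 1 + 0.12z - 1.134z^2 - 0.472z^3.
Stationarity requires all roots to lie outside the unit circle, i.e. |z| > 1 for every root.
Degree 3: look for a simple real root z0 first, then factor out (1 - z/z0) and solve the remaining quadratic.
Testing z0 = -1.25: P(-1.25) = 1 + (0.12)(-1.25) + (-1.134)(-1.25)^2 + (-0.472)(-1.25)^3
  = 1 + (-0.15) + (-1.771875) + (0.921875) = 0.  So z_0 = -1.25 is a root, |z_0| = 1.25.
Divide out the factor (1 + 0.8 z) = (1 - z/z0) (since 1/z0 = -0.8):
  P(z) = (1 + 0.8 z)(1 + (-0.68) z + (-0.59) z^2)
  [check: z-coef -0.68 - (-0.8) = 0.12; z^2-coef -0.59 - (-0.8)(-0.68) = -1.134; z^3-coef -(-0.8)(-0.59) = -0.472.]
Remaining roots from the quadratic factor 1 + (-0.68) z + (-0.59) z^2:
  Set 1 + (-0.68) z + (-0.59) z^2 = 0, i.e. a z^2 + b z + c = 0 with a = -0.59, b = -0.68, c = 1.
  Discriminant D = b^2 - 4ac = (-0.68)^2 - 4*(-0.59)*1 = 0.4624 - (-2.36) = 2.8224.
  D >= 0, so the roots are real: z = (-b +/- sqrt(D)) / (2a) = (0.68 +/- 1.68) / (-1.18).
    z_1 = (0.68 + 1.68) / (-1.18) = -2,   |z_1| = 2.
    z_2 = (0.68 - 1.68) / (-1.18) = 0.8475,   |z_2| = 0.8475.
Moduli of all roots: 1.2500, 2.0000, 0.8475.
All moduli strictly greater than 1? No.
Verdict: Not stationary.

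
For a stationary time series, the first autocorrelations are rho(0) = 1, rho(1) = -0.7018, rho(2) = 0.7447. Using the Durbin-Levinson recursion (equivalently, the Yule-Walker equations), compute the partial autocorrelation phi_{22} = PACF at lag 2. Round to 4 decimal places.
\phi_{22} = 0.4969

The PACF at lag k is phi_{kk}, the last component of the solution
to the Yule-Walker system G_k phi = r_k where
  (G_k)_{ij} = rho(|i - j|), (r_k)_i = rho(i), i,j = 1..k.
Equivalently, Durbin-Levinson gives phi_{kk} iteratively:
  phi_{11} = rho(1)
  phi_{kk} = [rho(k) - sum_{j=1..k-1} phi_{k-1,j} rho(k-j)]
            / [1 - sum_{j=1..k-1} phi_{k-1,j} rho(j)],
  phi_{k,j} = phi_{k-1,j} - phi_{kk} phi_{k-1,k-j},  j = 1..k-1.
Step k = 1:
  phi_11 = rho(1) = -0.7018.
Step k = 2:
  phi_22 = [rho(2) - phi_11 rho(1)] / [1 - phi_11 rho(1)] = [0.7447 - (-0.7018)(-0.7018)] / [1 - (-0.7018)(-0.7018)]
         = 0.25217676 / 0.50747676 = 0.4969.
Therefore phi_{22} = 0.4969.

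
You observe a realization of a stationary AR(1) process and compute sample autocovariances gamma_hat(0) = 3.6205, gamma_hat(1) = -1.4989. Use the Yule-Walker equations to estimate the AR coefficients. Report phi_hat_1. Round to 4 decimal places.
\hat\phi_{1} = -0.4140

The Yule-Walker equations for an AR(p) process read, in matrix form,
  Gamma_p phi = r_p,   with   (Gamma_p)_{ij} = gamma(|i - j|),
                       (r_p)_i = gamma(i),   i,j = 1..p.
Substitute the sample gammas (Toeplitz matrix and right-hand side of size 1):
  Gamma_p = [[3.6205]]
  r_p     = [-1.4989]
With p = 1 this is the single equation gamma(0) phi_1 = gamma(1):
  phi_hat_1 = gamma(1) / gamma(0) = -1.4989 / 3.6205 = -0.4140.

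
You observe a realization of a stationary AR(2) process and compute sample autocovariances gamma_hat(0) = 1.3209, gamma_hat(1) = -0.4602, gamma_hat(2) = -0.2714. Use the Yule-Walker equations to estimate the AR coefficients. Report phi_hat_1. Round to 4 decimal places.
\hat\phi_{1} = -0.4780

The Yule-Walker equations for an AR(p) process read, in matrix form,
  Gamma_p phi = r_p,   with   (Gamma_p)_{ij} = gamma(|i - j|),
                       (r_p)_i = gamma(i),   i,j = 1..p.
Substitute the sample gammas (Toeplitz matrix and right-hand side of size 2):
  Gamma_p = [[1.3209, -0.4602], [-0.4602, 1.3209]]
  r_p     = [-0.4602, -0.2714]
Written out:
  1.3209 phi_1 - 0.4602 phi_2 = -0.4602
  -0.4602 phi_1 + 1.3209 phi_2 = -0.2714
Solve by Cramer's rule:
  det = gamma(0)^2 - gamma(1)^2 = (1.3209)^2 - (-0.4602)^2 = 1.74477681 - 0.21178404 = 1.53299277
  phi_hat_1 = [gamma(1) gamma(0) - gamma(1) gamma(2)] / det = [(-0.4602)(1.3209) - (-0.4602)(-0.2714)] / 1.53299277 = -0.73277646 / 1.53299277 = -0.478
  phi_hat_2 = [gamma(0) gamma(2) - gamma(1)^2] / det = [(1.3209)(-0.2714) - (-0.4602)^2] / 1.53299277 = -0.5702763 / 1.53299277 = -0.372
So phi_hat = [-0.4780, -0.3720].
Therefore phi_hat_1 = -0.4780.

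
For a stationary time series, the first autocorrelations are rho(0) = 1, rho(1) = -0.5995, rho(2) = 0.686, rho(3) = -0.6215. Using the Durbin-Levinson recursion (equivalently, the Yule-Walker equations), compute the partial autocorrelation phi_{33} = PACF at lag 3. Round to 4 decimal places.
\phi_{33} = -0.2410

The PACF at lag k is phi_{kk}, the last component of the solution
to the Yule-Walker system G_k phi = r_k where
  (G_k)_{ij} = rho(|i - j|), (r_k)_i = rho(i), i,j = 1..k.
Equivalently, Durbin-Levinson gives phi_{kk} iteratively:
  phi_{11} = rho(1)
  phi_{kk} = [rho(k) - sum_{j=1..k-1} phi_{k-1,j} rho(k-j)]
            / [1 - sum_{j=1..k-1} phi_{k-1,j} rho(j)],
  phi_{k,j} = phi_{k-1,j} - phi_{kk} phi_{k-1,k-j},  j = 1..k-1.
Step k = 1:
  phi_11 = rho(1) = -0.5995.
Step k = 2:
  phi_22 = [rho(2) - phi_11 rho(1)] / [1 - phi_11 rho(1)] = [0.686 - (-0.5995)(-0.5995)] / [1 - (-0.5995)(-0.5995)]
         = 0.32659975 / 0.64059975 = 0.509834.
  Update: phi_21 = phi_11 - phi_22 phi_11 = -0.5995 - (0.509834)(-0.5995) = -0.293854.
Step k = 3:
  phi_33 = [rho(3) - phi_21 rho(2) - phi_22 rho(1)] / [1 - phi_21 rho(1) - phi_22 rho(2)]
    numerator   = -0.6215 - (-0.293854)(0.686) - (0.509834)(-0.5995) = -0.11427025
    denominator = 1 - (-0.293854)(-0.5995) - (0.509834)(0.686) = 0.47408798
  phi_33 = -0.11427025 / 0.47408798 = -0.241.
Therefore phi_{33} = -0.2410.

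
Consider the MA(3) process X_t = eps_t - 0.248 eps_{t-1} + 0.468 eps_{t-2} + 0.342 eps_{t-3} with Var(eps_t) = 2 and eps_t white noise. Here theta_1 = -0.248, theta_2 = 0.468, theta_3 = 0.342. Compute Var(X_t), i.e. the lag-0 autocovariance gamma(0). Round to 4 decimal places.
\gamma(0) = 2.7950

For an MA(q) process X_t = eps_t + sum_i theta_i eps_{t-i} with
Var(eps_t) = sigma^2, the variance is
  gamma(0) = sigma^2 * (1 + sum_i theta_i^2).
  sum_i theta_i^2 = (-0.248)^2 + (0.468)^2 + (0.342)^2 = 0.061504 + 0.219024 + 0.116964 = 0.397492.
  gamma(0) = 2 * (1 + 0.397492) = 2 * 1.397492 = 2.794984, which rounds to 2.7950.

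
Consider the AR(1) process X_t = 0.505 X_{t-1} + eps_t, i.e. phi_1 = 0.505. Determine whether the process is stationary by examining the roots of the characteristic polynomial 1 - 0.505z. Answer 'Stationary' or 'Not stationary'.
\text{Stationary}

The AR(p) characteristic polynomial is P(z) = 1 - 0.505z.
Stationarity requires all roots to lie outside the unit circle, i.e. |z| > 1 for every root.
This is linear in z: 1 + (-0.505) z = 0  =>  z = -1/(-0.505) = 1.980198,  |z| = 1.980198.
Moduli of all roots: 1.9802.
All moduli strictly greater than 1? Yes.
Verdict: Stationary.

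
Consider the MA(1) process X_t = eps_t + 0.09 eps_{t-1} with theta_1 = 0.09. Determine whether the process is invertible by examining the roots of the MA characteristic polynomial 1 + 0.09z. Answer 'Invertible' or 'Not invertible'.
\text{Invertible}

The MA(q) characteristic polynomial is P(z) = 1 + 0.09z.
Invertibility requires all roots to lie outside the unit circle, i.e. |z| > 1 for every root.
This is linear in z: 1 + (0.09) z = 0  =>  z = -1/(0.09) = -11.111111,  |z| = 11.111111.
Moduli of all roots: 11.1111.
All moduli strictly greater than 1? Yes.
Verdict: Invertible.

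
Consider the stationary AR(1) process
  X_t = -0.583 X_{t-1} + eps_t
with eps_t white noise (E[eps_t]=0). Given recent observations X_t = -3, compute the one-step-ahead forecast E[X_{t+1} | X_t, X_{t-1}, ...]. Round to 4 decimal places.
E[X_{t+1} \mid \mathcal F_t] = 1.7490

For an AR(p) model X_t = c + sum_i phi_i X_{t-i} + eps_t, the
one-step-ahead conditional mean is
  E[X_{t+1} | X_t, ...] = c + sum_i phi_i X_{t+1-i}.
Substitute known values:
  E[X_{t+1} | ...] = (-0.583) * (-3)
                   = 1.7490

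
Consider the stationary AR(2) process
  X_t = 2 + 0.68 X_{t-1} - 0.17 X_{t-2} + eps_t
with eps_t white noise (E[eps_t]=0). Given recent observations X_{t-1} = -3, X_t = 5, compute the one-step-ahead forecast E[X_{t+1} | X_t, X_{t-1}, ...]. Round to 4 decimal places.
E[X_{t+1} \mid \mathcal F_t] = 5.9100

For an AR(p) model X_t = c + sum_i phi_i X_{t-i} + eps_t, the
one-step-ahead conditional mean is
  E[X_{t+1} | X_t, ...] = c + sum_i phi_i X_{t+1-i}.
Substitute known values:
  E[X_{t+1} | ...] = 2 + (0.68) * (5) + (-0.17) * (-3)
                   = 5.9100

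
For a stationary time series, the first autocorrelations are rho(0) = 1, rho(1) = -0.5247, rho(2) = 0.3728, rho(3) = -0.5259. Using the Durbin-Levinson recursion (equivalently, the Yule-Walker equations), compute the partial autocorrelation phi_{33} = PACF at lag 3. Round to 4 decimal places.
\phi_{33} = -0.4020

The PACF at lag k is phi_{kk}, the last component of the solution
to the Yule-Walker system G_k phi = r_k where
  (G_k)_{ij} = rho(|i - j|), (r_k)_i = rho(i), i,j = 1..k.
Equivalently, Durbin-Levinson gives phi_{kk} iteratively:
  phi_{11} = rho(1)
  phi_{kk} = [rho(k) - sum_{j=1..k-1} phi_{k-1,j} rho(k-j)]
            / [1 - sum_{j=1..k-1} phi_{k-1,j} rho(j)],
  phi_{k,j} = phi_{k-1,j} - phi_{kk} phi_{k-1,k-j},  j = 1..k-1.
Step k = 1:
  phi_11 = rho(1) = -0.5247.
Step k = 2:
  phi_22 = [rho(2) - phi_11 rho(1)] / [1 - phi_11 rho(1)] = [0.3728 - (-0.5247)(-0.5247)] / [1 - (-0.5247)(-0.5247)]
         = 0.09748991 / 0.72468991 = 0.134526.
  Update: phi_21 = phi_11 - phi_22 phi_11 = -0.5247 - (0.134526)(-0.5247) = -0.454114.
Step k = 3:
  phi_33 = [rho(3) - phi_21 rho(2) - phi_22 rho(1)] / [1 - phi_21 rho(1) - phi_22 rho(2)]
    numerator   = -0.5259 - (-0.454114)(0.3728) - (0.134526)(-0.5247) = -0.28602031
    denominator = 1 - (-0.454114)(-0.5247) - (0.134526)(0.3728) = 0.71157495
  phi_33 = -0.28602031 / 0.71157495 = -0.402.
Therefore phi_{33} = -0.4020.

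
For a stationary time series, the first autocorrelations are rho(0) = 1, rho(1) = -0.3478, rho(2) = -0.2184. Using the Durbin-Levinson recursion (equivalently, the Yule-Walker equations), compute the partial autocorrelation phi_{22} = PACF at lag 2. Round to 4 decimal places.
\phi_{22} = -0.3861

The PACF at lag k is phi_{kk}, the last component of the solution
to the Yule-Walker system G_k phi = r_k where
  (G_k)_{ij} = rho(|i - j|), (r_k)_i = rho(i), i,j = 1..k.
Equivalently, Durbin-Levinson gives phi_{kk} iteratively:
  phi_{11} = rho(1)
  phi_{kk} = [rho(k) - sum_{j=1..k-1} phi_{k-1,j} rho(k-j)]
            / [1 - sum_{j=1..k-1} phi_{k-1,j} rho(j)],
  phi_{k,j} = phi_{k-1,j} - phi_{kk} phi_{k-1,k-j},  j = 1..k-1.
Step k = 1:
  phi_11 = rho(1) = -0.3478.
Step k = 2:
  phi_22 = [rho(2) - phi_11 rho(1)] / [1 - phi_11 rho(1)] = [-0.2184 - (-0.3478)(-0.3478)] / [1 - (-0.3478)(-0.3478)]
         = -0.33936484 / 0.87903516 = -0.3861.
Therefore phi_{22} = -0.3861.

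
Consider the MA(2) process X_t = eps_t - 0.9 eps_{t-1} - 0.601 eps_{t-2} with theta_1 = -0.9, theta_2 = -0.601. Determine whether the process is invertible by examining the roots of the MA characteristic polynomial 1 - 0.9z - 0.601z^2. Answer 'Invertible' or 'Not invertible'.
\text{Not invertible}

The MA(q) characteristic polynomial is P(z) = 1 - 0.9z - 0.601z^2.
Invertibility requires all roots to lie outside the unit circle, i.e. |z| > 1 for every root.
Set 1 + (-0.9) z + (-0.601) z^2 = 0, i.e. a z^2 + b z + c = 0 with a = -0.601, b = -0.9, c = 1.
Discriminant D = b^2 - 4ac = (-0.9)^2 - 4*(-0.601)*1 = 0.81 - (-2.404) = 3.214.
D >= 0, so the roots are real: z = (-b +/- sqrt(D)) / (2a) = (0.9 +/- 1.792763) / (-1.202).
  z_1 = (0.9 + 1.792763) / (-1.202) = -2.2402,   |z_1| = 2.2402.
  z_2 = (0.9 - 1.792763) / (-1.202) = 0.7427,   |z_2| = 0.7427.
Moduli of all roots: 2.2402, 0.7427.
All moduli strictly greater than 1? No.
Verdict: Not invertible.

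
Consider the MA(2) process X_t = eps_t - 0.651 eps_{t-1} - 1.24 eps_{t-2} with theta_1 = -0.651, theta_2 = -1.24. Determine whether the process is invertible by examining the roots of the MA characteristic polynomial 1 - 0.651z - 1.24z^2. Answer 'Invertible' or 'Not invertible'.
\text{Not invertible}

The MA(q) characteristic polynomial is P(z) = 1 - 0.651z - 1.24z^2.
Invertibility requires all roots to lie outside the unit circle, i.e. |z| > 1 for every root.
Set 1 + (-0.651) z + (-1.24) z^2 = 0, i.e. a z^2 + b z + c = 0 with a = -1.24, b = -0.651, c = 1.
Discriminant D = b^2 - 4ac = (-0.651)^2 - 4*(-1.24)*1 = 0.423801 - (-4.96) = 5.383801.
D >= 0, so the roots are real: z = (-b +/- sqrt(D)) / (2a) = (0.651 +/- 2.320302) / (-2.48).
  z_1 = (0.651 + 2.320302) / (-2.48) = -1.1981,   |z_1| = 1.1981.
  z_2 = (0.651 - 2.320302) / (-2.48) = 0.6731,   |z_2| = 0.6731.
Moduli of all roots: 1.1981, 0.6731.
All moduli strictly greater than 1? No.
Verdict: Not invertible.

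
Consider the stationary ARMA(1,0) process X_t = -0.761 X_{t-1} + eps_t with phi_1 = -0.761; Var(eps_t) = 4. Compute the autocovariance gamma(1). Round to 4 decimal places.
\gamma(1) = -7.2325

Multiply the model equation by X_{t-k} and take expectations. With theta_0 = psi_0 = 1 and psi_j the MA(infinity) weights, this gives
  gamma(k) - sum_i phi_i gamma(k-i) = c_k,
  c_k = sigma^2 * sum_{j=k..q} theta_j psi_{j-k}   (c_k = 0 for k > q),
using gamma(-m) = gamma(m).
Pure AR (q = 0): c_0 = sigma^2 = 4, c_k = 0 for k >= 1.
Equations for k = 0 and k = 1 (AR order 1):
  gamma(0) = phi_1 gamma(1) + c_0
  gamma(1) = phi_1 gamma(0) + c_1
Substituting the second into the first: gamma(0) (1 - phi_1^2) = c_0 + phi_1 c_1, so
  gamma(0) = c_0 / (1 - phi_1^2) = 4 / (1 - (-0.761)^2) = 4 / 0.420879 = 9.503919.
  gamma(1) = phi_1 gamma(0) = (-0.761)(9.503919) = -7.232482.
Therefore gamma(1) = -7.2325 (to 4 decimal places).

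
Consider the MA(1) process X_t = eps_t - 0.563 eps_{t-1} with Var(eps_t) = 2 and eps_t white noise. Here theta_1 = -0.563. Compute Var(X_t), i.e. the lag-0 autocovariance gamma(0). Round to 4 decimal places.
\gamma(0) = 2.6339

For an MA(q) process X_t = eps_t + sum_i theta_i eps_{t-i} with
Var(eps_t) = sigma^2, the variance is
  gamma(0) = sigma^2 * (1 + sum_i theta_i^2).
  sum_i theta_i^2 = (-0.563)^2 = 0.316969.
  gamma(0) = 2 * (1 + 0.316969) = 2 * 1.316969 = 2.633938, which rounds to 2.6339.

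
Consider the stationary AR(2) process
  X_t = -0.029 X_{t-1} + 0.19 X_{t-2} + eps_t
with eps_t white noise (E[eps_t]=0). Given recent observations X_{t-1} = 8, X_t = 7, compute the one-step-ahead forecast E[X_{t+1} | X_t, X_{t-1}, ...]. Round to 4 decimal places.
E[X_{t+1} \mid \mathcal F_t] = 1.3170

For an AR(p) model X_t = c + sum_i phi_i X_{t-i} + eps_t, the
one-step-ahead conditional mean is
  E[X_{t+1} | X_t, ...] = c + sum_i phi_i X_{t+1-i}.
Substitute known values:
  E[X_{t+1} | ...] = (-0.029) * (7) + (0.19) * (8)
                   = 1.3170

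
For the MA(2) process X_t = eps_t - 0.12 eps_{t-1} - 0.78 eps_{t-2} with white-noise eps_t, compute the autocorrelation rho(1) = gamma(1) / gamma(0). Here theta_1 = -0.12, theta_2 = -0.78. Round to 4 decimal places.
\rho(1) = -0.0163

For an MA(q) process with theta_0 = 1, the autocovariance is
  gamma(k) = sigma^2 * sum_{i=0..q-k} theta_i * theta_{i+k},
and rho(k) = gamma(k) / gamma(0). Sigma^2 cancels.
  numerator   = (1)*(-0.12) + (-0.12)*(-0.78) = -0.0264.
  denominator = (1)^2 + (-0.12)^2 + (-0.78)^2 = 1.6228.
  rho(1) = -0.0264 / 1.6228 = -0.0163.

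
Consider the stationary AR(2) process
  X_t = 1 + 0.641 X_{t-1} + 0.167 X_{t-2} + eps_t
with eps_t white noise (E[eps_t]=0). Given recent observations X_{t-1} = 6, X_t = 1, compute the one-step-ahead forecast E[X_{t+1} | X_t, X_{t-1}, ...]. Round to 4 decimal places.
E[X_{t+1} \mid \mathcal F_t] = 2.6430

For an AR(p) model X_t = c + sum_i phi_i X_{t-i} + eps_t, the
one-step-ahead conditional mean is
  E[X_{t+1} | X_t, ...] = c + sum_i phi_i X_{t+1-i}.
Substitute known values:
  E[X_{t+1} | ...] = 1 + (0.641) * (1) + (0.167) * (6)
                   = 2.6430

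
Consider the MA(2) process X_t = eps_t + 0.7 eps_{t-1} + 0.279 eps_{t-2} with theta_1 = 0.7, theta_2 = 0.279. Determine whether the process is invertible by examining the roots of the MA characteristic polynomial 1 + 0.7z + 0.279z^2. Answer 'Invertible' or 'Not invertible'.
\text{Invertible}

The MA(q) characteristic polynomial is P(z) = 1 + 0.7z + 0.279z^2.
Invertibility requires all roots to lie outside the unit circle, i.e. |z| > 1 for every root.
Set 1 + (0.7) z + (0.279) z^2 = 0, i.e. a z^2 + b z + c = 0 with a = 0.279, b = 0.7, c = 1.
Discriminant D = b^2 - 4ac = (0.7)^2 - 4*(0.279)*1 = 0.49 - (1.116) = -0.626.
D < 0, so the roots are the complex-conjugate pair z = (-b +/- i sqrt(-D)) / (2a) = -1.2545 +/- 1.4179i.
For a conjugate pair |z|^2 = z * conj(z) = (product of roots) = c/a = 1/(0.279) = 3.584229, so |z| = sqrt(3.584229) = 1.8932 for both roots.
Moduli of all roots: 1.8932, 1.8932.
All moduli strictly greater than 1? Yes.
Verdict: Invertible.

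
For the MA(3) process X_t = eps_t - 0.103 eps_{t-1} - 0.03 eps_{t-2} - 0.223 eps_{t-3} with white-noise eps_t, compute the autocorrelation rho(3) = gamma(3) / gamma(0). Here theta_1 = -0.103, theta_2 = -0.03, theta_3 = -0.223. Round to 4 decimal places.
\rho(3) = -0.2101

For an MA(q) process with theta_0 = 1, the autocovariance is
  gamma(k) = sigma^2 * sum_{i=0..q-k} theta_i * theta_{i+k},
and rho(k) = gamma(k) / gamma(0). Sigma^2 cancels.
  numerator   = (1)*(-0.223) = -0.223.
  denominator = (1)^2 + (-0.103)^2 + (-0.03)^2 + (-0.223)^2 = 1.061238.
  rho(3) = -0.223 / 1.061238 = -0.2101.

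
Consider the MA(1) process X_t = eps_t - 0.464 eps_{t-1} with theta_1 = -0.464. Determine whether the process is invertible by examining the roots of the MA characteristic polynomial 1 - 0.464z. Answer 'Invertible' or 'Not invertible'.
\text{Invertible}

The MA(q) characteristic polynomial is P(z) = 1 - 0.464z.
Invertibility requires all roots to lie outside the unit circle, i.e. |z| > 1 for every root.
This is linear in z: 1 + (-0.464) z = 0  =>  z = -1/(-0.464) = 2.155172,  |z| = 2.155172.
Moduli of all roots: 2.1552.
All moduli strictly greater than 1? Yes.
Verdict: Invertible.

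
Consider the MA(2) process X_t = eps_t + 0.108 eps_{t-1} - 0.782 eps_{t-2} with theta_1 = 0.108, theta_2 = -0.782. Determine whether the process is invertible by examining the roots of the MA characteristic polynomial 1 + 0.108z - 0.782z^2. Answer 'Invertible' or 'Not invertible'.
\text{Invertible}

The MA(q) characteristic polynomial is P(z) = 1 + 0.108z - 0.782z^2.
Invertibility requires all roots to lie outside the unit circle, i.e. |z| > 1 for every root.
Set 1 + (0.108) z + (-0.782) z^2 = 0, i.e. a z^2 + b z + c = 0 with a = -0.782, b = 0.108, c = 1.
Discriminant D = b^2 - 4ac = (0.108)^2 - 4*(-0.782)*1 = 0.011664 - (-3.128) = 3.139664.
D >= 0, so the roots are real: z = (-b +/- sqrt(D)) / (2a) = (-0.108 +/- 1.77191) / (-1.564).
  z_1 = (-0.108 + 1.77191) / (-1.564) = -1.0639,   |z_1| = 1.0639.
  z_2 = (-0.108 - 1.77191) / (-1.564) = 1.202,   |z_2| = 1.202.
Moduli of all roots: 1.0639, 1.2020.
All moduli strictly greater than 1? Yes.
Verdict: Invertible.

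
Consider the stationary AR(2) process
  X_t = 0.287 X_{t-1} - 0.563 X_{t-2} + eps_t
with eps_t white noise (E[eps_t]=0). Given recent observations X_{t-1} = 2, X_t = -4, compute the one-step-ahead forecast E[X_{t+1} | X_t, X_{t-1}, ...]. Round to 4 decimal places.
E[X_{t+1} \mid \mathcal F_t] = -2.2740

For an AR(p) model X_t = c + sum_i phi_i X_{t-i} + eps_t, the
one-step-ahead conditional mean is
  E[X_{t+1} | X_t, ...] = c + sum_i phi_i X_{t+1-i}.
Substitute known values:
  E[X_{t+1} | ...] = (0.287) * (-4) + (-0.563) * (2)
                   = -2.2740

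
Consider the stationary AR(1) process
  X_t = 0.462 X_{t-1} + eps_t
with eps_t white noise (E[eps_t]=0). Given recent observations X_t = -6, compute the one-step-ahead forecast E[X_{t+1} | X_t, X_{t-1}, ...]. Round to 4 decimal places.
E[X_{t+1} \mid \mathcal F_t] = -2.7720

For an AR(p) model X_t = c + sum_i phi_i X_{t-i} + eps_t, the
one-step-ahead conditional mean is
  E[X_{t+1} | X_t, ...] = c + sum_i phi_i X_{t+1-i}.
Substitute known values:
  E[X_{t+1} | ...] = (0.462) * (-6)
                   = -2.7720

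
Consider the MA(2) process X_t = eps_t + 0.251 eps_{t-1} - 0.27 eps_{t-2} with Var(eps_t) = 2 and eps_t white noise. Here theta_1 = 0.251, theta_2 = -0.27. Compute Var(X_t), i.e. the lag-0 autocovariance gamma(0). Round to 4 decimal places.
\gamma(0) = 2.2718

For an MA(q) process X_t = eps_t + sum_i theta_i eps_{t-i} with
Var(eps_t) = sigma^2, the variance is
  gamma(0) = sigma^2 * (1 + sum_i theta_i^2).
  sum_i theta_i^2 = (0.251)^2 + (-0.27)^2 = 0.063001 + 0.0729 = 0.135901.
  gamma(0) = 2 * (1 + 0.135901) = 2 * 1.135901 = 2.271802, which rounds to 2.2718.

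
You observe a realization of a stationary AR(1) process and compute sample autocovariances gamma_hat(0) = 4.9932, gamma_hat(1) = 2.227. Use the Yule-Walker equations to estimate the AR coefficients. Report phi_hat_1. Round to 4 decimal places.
\hat\phi_{1} = 0.4460

The Yule-Walker equations for an AR(p) process read, in matrix form,
  Gamma_p phi = r_p,   with   (Gamma_p)_{ij} = gamma(|i - j|),
                       (r_p)_i = gamma(i),   i,j = 1..p.
Substitute the sample gammas (Toeplitz matrix and right-hand side of size 1):
  Gamma_p = [[4.9932]]
  r_p     = [2.227]
With p = 1 this is the single equation gamma(0) phi_1 = gamma(1):
  phi_hat_1 = gamma(1) / gamma(0) = 2.227 / 4.9932 = 0.4460.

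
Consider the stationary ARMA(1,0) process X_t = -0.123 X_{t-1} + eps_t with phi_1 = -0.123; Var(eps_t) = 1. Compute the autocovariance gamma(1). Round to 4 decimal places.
\gamma(1) = -0.1249

Multiply the model equation by X_{t-k} and take expectations. With theta_0 = psi_0 = 1 and psi_j the MA(infinity) weights, this gives
  gamma(k) - sum_i phi_i gamma(k-i) = c_k,
  c_k = sigma^2 * sum_{j=k..q} theta_j psi_{j-k}   (c_k = 0 for k > q),
using gamma(-m) = gamma(m).
Pure AR (q = 0): c_0 = sigma^2 = 1, c_k = 0 for k >= 1.
Equations for k = 0 and k = 1 (AR order 1):
  gamma(0) = phi_1 gamma(1) + c_0
  gamma(1) = phi_1 gamma(0) + c_1
Substituting the second into the first: gamma(0) (1 - phi_1^2) = c_0 + phi_1 c_1, so
  gamma(0) = c_0 / (1 - phi_1^2) = 1 / (1 - (-0.123)^2) = 1 / 0.984871 = 1.015361.
  gamma(1) = phi_1 gamma(0) = (-0.123)(1.015361) = -0.124889.
Therefore gamma(1) = -0.1249 (to 4 decimal places).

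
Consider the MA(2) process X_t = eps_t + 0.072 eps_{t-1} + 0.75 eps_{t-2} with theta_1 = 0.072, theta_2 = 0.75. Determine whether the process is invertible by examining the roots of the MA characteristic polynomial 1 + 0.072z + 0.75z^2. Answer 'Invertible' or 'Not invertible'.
\text{Invertible}

The MA(q) characteristic polynomial is P(z) = 1 + 0.072z + 0.75z^2.
Invertibility requires all roots to lie outside the unit circle, i.e. |z| > 1 for every root.
Set 1 + (0.072) z + (0.75) z^2 = 0, i.e. a z^2 + b z + c = 0 with a = 0.75, b = 0.072, c = 1.
Discriminant D = b^2 - 4ac = (0.072)^2 - 4*(0.75)*1 = 0.005184 - (3) = -2.994816.
D < 0, so the roots are the complex-conjugate pair z = (-b +/- i sqrt(-D)) / (2a) = -0.048 +/- 1.1537i.
For a conjugate pair |z|^2 = z * conj(z) = (product of roots) = c/a = 1/(0.75) = 1.333333, so |z| = sqrt(1.333333) = 1.1547 for both roots.
Moduli of all roots: 1.1547, 1.1547.
All moduli strictly greater than 1? Yes.
Verdict: Invertible.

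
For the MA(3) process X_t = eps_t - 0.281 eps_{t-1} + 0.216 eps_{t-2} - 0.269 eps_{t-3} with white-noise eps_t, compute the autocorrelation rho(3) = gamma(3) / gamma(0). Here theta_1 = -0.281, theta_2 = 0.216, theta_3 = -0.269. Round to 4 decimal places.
\rho(3) = -0.2245

For an MA(q) process with theta_0 = 1, the autocovariance is
  gamma(k) = sigma^2 * sum_{i=0..q-k} theta_i * theta_{i+k},
and rho(k) = gamma(k) / gamma(0). Sigma^2 cancels.
  numerator   = (1)*(-0.269) = -0.269.
  denominator = (1)^2 + (-0.281)^2 + (0.216)^2 + (-0.269)^2 = 1.197978.
  rho(3) = -0.269 / 1.197978 = -0.2245.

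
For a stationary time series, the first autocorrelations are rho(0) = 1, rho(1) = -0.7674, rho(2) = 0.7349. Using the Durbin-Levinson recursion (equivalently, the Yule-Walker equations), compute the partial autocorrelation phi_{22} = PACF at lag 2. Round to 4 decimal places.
\phi_{22} = 0.3551

The PACF at lag k is phi_{kk}, the last component of the solution
to the Yule-Walker system G_k phi = r_k where
  (G_k)_{ij} = rho(|i - j|), (r_k)_i = rho(i), i,j = 1..k.
Equivalently, Durbin-Levinson gives phi_{kk} iteratively:
  phi_{11} = rho(1)
  phi_{kk} = [rho(k) - sum_{j=1..k-1} phi_{k-1,j} rho(k-j)]
            / [1 - sum_{j=1..k-1} phi_{k-1,j} rho(j)],
  phi_{k,j} = phi_{k-1,j} - phi_{kk} phi_{k-1,k-j},  j = 1..k-1.
Step k = 1:
  phi_11 = rho(1) = -0.7674.
Step k = 2:
  phi_22 = [rho(2) - phi_11 rho(1)] / [1 - phi_11 rho(1)] = [0.7349 - (-0.7674)(-0.7674)] / [1 - (-0.7674)(-0.7674)]
         = 0.14599724 / 0.41109724 = 0.3551.
Therefore phi_{22} = 0.3551.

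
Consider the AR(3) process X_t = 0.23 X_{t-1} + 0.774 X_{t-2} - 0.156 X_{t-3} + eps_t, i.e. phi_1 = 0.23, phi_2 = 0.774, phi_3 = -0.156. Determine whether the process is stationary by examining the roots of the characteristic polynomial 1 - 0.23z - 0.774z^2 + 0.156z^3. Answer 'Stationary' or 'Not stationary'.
\text{Stationary}

The AR(p) characteristic polynomial is P(z) = 1 - 0.23z - 0.774z^2 + 0.156z^3.
Stationarity requires all roots to lie outside the unit circle, i.e. |z| > 1 for every root.
Degree 3: look for a simple real root z0 first, then factor out (1 - z/z0) and solve the remaining quadratic.
Testing z0 = 5: P(5) = 1 + (-0.23)(5) + (-0.774)(5)^2 + (0.156)(5)^3
  = 1 + (-1.15) + (-19.35) + (19.5) = 0.  So z_0 = 5 is a root, |z_0| = 5.
Divide out the factor (1 - 0.2 z) = (1 - z/z0) (since 1/z0 = 0.2):
  P(z) = (1 - 0.2 z)(1 + (-0.03) z + (-0.78) z^2)
  [check: z-coef -0.03 - (0.2) = -0.23; z^2-coef -0.78 - (0.2)(-0.03) = -0.774; z^3-coef -(0.2)(-0.78) = 0.156.]
Remaining roots from the quadratic factor 1 + (-0.03) z + (-0.78) z^2:
  Set 1 + (-0.03) z + (-0.78) z^2 = 0, i.e. a z^2 + b z + c = 0 with a = -0.78, b = -0.03, c = 1.
  Discriminant D = b^2 - 4ac = (-0.03)^2 - 4*(-0.78)*1 = 0.0009 - (-3.12) = 3.1209.
  D >= 0, so the roots are real: z = (-b +/- sqrt(D)) / (2a) = (0.03 +/- 1.766607) / (-1.56).
    z_1 = (0.03 + 1.766607) / (-1.56) = -1.1517,   |z_1| = 1.1517.
    z_2 = (0.03 - 1.766607) / (-1.56) = 1.1132,   |z_2| = 1.1132.
Moduli of all roots: 5.0000, 1.1517, 1.1132.
All moduli strictly greater than 1? Yes.
Verdict: Stationary.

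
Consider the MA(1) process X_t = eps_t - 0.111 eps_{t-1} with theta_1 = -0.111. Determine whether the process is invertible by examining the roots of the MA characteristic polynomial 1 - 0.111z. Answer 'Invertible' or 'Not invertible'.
\text{Invertible}

The MA(q) characteristic polynomial is P(z) = 1 - 0.111z.
Invertibility requires all roots to lie outside the unit circle, i.e. |z| > 1 for every root.
This is linear in z: 1 + (-0.111) z = 0  =>  z = -1/(-0.111) = 9.009009,  |z| = 9.009009.
Moduli of all roots: 9.0090.
All moduli strictly greater than 1? Yes.
Verdict: Invertible.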